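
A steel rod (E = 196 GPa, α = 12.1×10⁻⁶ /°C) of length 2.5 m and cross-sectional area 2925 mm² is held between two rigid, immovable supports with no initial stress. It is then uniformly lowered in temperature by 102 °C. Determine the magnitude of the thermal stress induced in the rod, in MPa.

With length fixed, the mechanical strain must cancel the thermal strain αΔT = 12.1×10⁻⁶ × 102 = 1234.2×10⁻⁶.
The stress required to suppress this strain is σ = Eε = 196×10³ × 1234.2×10⁻⁶ = 241.9 MPa, tensile since the rod is trying to contract.

σ ≈ 242 MPa (tensile)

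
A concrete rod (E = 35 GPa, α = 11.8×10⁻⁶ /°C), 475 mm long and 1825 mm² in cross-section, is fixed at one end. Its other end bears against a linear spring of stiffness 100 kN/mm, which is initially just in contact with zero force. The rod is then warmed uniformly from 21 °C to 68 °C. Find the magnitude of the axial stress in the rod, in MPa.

σ ≈ 8.28 MPa (compressive)

Free thermal expansion: δ_free = αΔT L = 11.8×10⁻⁶ × 47 × 475 = 0.2634 mm.
With a force P in the spring, the elastic change of the rod is PL/(AE) and that of the spring is P/k; compatibility requires their sum to equal δ_free.
So P = δ_free / [L/(AE) + 1/k] = 0.2634 / [ 475/(1825×35×10³) + 1/(100×10³) ].
P = 0.2634 / 1.744×10⁻⁵ = 15110 N.
σ = P/A = 15110/1825 = 8.279 MPa.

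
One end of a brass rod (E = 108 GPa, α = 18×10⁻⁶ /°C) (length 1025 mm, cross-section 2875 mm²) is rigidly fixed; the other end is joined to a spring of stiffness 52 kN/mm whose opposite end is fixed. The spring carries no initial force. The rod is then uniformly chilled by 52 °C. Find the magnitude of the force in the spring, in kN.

P ≈ 42.6 kN

If the spring were absent the rod would shorten by αΔT L = 18×10⁻⁶ × 52 × 1025 = 0.9594 mm.
Let P be the tensile force in the spring. The rod extends elastically by PL/(AE) and the spring stretches by P/k; together these equal δ_free.
P [ L/(AE) + 1/k ] = δ_free → P [ 1025/(2875×108×10³) + 1/(52×10³) ] = 0.9594.
P = 0.9594 / 2.253×10⁻⁵ = 42580 N.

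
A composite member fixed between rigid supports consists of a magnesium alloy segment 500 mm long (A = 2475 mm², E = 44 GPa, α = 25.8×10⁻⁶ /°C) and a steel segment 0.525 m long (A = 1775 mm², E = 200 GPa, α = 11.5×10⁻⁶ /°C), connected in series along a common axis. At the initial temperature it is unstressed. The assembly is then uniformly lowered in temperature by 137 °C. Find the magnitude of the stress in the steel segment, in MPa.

If the supports were absent, the total length change would be Σ αᵢΔT Lᵢ = 25.8×10⁻⁶×137×500 + 11.5×10⁻⁶×137×525 = 2.594 mm.
Since the ends are fixed, an axial force P builds up, equal in every segment, with P · Σ Lᵢ/(AᵢEᵢ) = δ_free.
Σ Lᵢ/(AᵢEᵢ) = 500/(2475×44×10³) + 525/(1775×200×10³) = 6.07×10⁻⁶ mm/N.
P = 2.594 / 6.07×10⁻⁶ = 427400 N = 427.4 kN, tensile.
σ_{steel} = P / A = 427400 / 1775 = 240.8 MPa.

σ ≈ 241 MPa (tensile)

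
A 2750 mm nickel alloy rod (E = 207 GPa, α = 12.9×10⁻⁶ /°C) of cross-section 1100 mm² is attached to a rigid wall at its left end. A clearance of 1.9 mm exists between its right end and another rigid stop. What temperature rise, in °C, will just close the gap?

The gap closes when αΔT L = 1.9 mm, since the rod is still unstressed at that instant.
So ΔT = g/(αL) = 1.9/(12.9×10⁻⁶ × 2750) = 53.56 °C.

ΔT ≈ 53.6 °C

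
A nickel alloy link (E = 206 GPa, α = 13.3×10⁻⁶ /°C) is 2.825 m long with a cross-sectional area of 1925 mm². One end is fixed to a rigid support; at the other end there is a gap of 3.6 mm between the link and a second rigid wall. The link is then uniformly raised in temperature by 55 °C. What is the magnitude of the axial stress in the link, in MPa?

Free thermal elongation = αΔT L = 13.3×10⁻⁶ × 55 × 2825 = 2.066 mm.
Since δ_free = 2.07 mm is less than the 3.6 mm gap, the link never touches the wall. No axial force develops.

σ ≈ 0 MPa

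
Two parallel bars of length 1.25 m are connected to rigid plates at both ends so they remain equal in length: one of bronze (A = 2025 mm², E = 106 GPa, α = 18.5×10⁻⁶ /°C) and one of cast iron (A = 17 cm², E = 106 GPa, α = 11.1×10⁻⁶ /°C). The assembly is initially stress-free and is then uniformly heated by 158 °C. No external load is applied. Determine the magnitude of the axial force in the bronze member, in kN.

Equilibrium of a rigid end plate with no external load gives equal and opposite internal forces ±P in the two members. Since α_{bronze} > α_{cast iron}, heating drives the bronze into compression and the cast iron into tension.
Setting the final lengths equal and cancelling L: (α₁ − α₂)ΔT = P/(A₁E₁) + P/(A₂E₂).
|α₁ − α₂|·ΔT = 7.4×10⁻⁶ × 158 = 0.001169.
1/(A₁E₁) + 1/(A₂E₂) = 1/(2025×106×10³) + 1/(1700×106×10³) = 1.021×10⁻⁸ N⁻¹.
So P = 0.001169 / 1.021×10⁻⁸ = 114.5 kN.

P ≈ 115 kN (compressive in the bronze)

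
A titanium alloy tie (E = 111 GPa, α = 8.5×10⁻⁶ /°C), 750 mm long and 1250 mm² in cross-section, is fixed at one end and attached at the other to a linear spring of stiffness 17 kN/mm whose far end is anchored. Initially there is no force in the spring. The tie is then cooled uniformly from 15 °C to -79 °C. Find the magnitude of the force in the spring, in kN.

Free thermal contraction: δ_free = αΔT L = 8.5×10⁻⁶ × 94 × 750 = 0.5993 mm.
Let P be the tensile force in the spring. The tie extends elastically by PL/(AE) and the spring stretches by P/k; together these equal δ_free.
So P = δ_free / [L/(AE) + 1/k] = 0.5993 / [ 750/(1250×111×10³) + 1/(17×10³) ].
P = 0.5993 / 6.423×10⁻⁵ = 9330 N.

P ≈ 9.33 kN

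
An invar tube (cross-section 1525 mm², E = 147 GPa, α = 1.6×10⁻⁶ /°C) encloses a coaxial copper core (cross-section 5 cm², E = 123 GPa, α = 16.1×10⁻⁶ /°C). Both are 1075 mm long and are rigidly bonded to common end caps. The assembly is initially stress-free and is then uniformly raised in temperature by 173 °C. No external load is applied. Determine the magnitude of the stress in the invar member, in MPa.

σ ≈ 79.4 MPa (tensile)

Both members must finish at the same length. With the larger α, the copper tends to over-expand; the plates restrain it, putting the copper in compression and the invar in tension. With no external load the two internal forces are equal and opposite, magnitude P.
Equating the net (thermal + elastic) strains gives |α₁ − α₂|·ΔT = P·[1/(A₁E₁) + 1/(A₂E₂)].
|α₁ − α₂|·ΔT = 14.5×10⁻⁶ × 173 = 0.002509.
1/(A₁E₁) + 1/(A₂E₂) = 1/(1525×147×10³) + 1/(500×123×10³) = 2.072×10⁻⁸ N⁻¹.
P = 0.002509 / 2.072×10⁻⁸ = 121100 N = 121.1 kN.
σ_{invar} = P/A₁ = 121100/1525 = 79.38 MPa, tensile.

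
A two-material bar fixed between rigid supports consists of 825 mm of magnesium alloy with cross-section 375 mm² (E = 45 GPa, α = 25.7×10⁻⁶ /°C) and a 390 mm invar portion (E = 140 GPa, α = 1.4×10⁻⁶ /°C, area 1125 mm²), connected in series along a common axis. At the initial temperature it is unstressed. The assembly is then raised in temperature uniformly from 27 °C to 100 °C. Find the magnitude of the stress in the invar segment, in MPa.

With the walls removed the bar would change length by δ_free = Σ αᵢΔT Lᵢ = 25.7×10⁻⁶×73×825 + 1.4×10⁻⁶×73×390 = 1.588 mm.
The rigid supports impose zero overall length change; the single axial force P common to all segments must satisfy P Σ Lᵢ/(AᵢEᵢ) = δ_free.
Σ Lᵢ/(AᵢEᵢ) = 825/(375×45×10³) + 390/(1125×140×10³) = 5.137×10⁻⁵ mm/N.
P = 1.588 / 5.137×10⁻⁵ = 30910 N = 30.91 kN, compressive.
σ_{invar} = P / A = 30910 / 1125 = 27.47 MPa.

σ ≈ 27.5 MPa (compressive)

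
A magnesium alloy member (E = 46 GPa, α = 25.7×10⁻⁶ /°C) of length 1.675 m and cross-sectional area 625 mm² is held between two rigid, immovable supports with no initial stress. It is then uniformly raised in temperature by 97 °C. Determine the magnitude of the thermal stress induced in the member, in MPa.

Because both ends are immovable the net strain is zero, and the suppressed thermal strain is αΔT = 25.7×10⁻⁶ × 97 = 2492.9×10⁻⁶.
Hence σ = E·αΔT = 46×10³ × 2492.9×10⁻⁶ = 114.7 MPa, compressive.

σ ≈ 115 MPa (compressive)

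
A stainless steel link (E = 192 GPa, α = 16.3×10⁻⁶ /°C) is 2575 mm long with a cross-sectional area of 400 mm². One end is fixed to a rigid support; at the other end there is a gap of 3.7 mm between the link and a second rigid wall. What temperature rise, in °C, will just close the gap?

The gap closes when αΔT L = 3.7 mm, since the link is still unstressed at that instant.
So ΔT = g/(αL) = 3.7/(16.3×10⁻⁶ × 2575) = 88.15 °C.

ΔT ≈ 88.2 °C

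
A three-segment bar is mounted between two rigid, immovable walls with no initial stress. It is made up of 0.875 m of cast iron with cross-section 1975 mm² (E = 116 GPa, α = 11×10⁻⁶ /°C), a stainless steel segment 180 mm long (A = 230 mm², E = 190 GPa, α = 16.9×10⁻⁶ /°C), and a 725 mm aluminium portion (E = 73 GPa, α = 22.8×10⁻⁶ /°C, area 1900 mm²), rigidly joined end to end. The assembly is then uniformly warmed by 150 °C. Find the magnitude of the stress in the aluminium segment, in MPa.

Free thermal expansion of the whole bar: Σ αᵢΔT Lᵢ = 11×10⁻⁶×150×875 + 16.9×10⁻⁶×150×180 + 22.8×10⁻⁶×150×725 = 4.38 mm.
The walls prevent any net length change, so an axial force P (same in every segment) develops. Compatibility: P · Σ Lᵢ/(AᵢEᵢ) = δ_free.
The series flexibility is Σ Lᵢ/(AᵢEᵢ) = 875/(1975×116×10³) + 180/(230×190×10³) + 725/(1900×73×10³) = 1.317×10⁻⁵ mm/N.
So P = 4.38 / 1.317×10⁻⁵ = 332.7 kN, compressive.
σ_{aluminium} = P / A = 332700 / 1900 = 175.1 MPa.

σ ≈ 175 MPa (compressive)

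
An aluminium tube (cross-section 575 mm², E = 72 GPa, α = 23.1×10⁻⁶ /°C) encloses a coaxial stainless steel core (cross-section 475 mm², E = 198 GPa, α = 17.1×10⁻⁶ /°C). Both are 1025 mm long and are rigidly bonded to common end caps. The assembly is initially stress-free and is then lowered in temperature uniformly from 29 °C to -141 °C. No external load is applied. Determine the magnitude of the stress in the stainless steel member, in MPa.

σ ≈ 61.7 MPa (compressive)

Equilibrium of a rigid end plate with no external load gives equal and opposite internal forces ±P in the two members. Since α_{aluminium} > α_{stainless steel}, cooling drives the aluminium into tension and the stainless steel into compression.
Equating the net (thermal + elastic) strains gives |α₁ − α₂|·ΔT = P·[1/(A₁E₁) + 1/(A₂E₂)].
|α₁ − α₂|·ΔT = 6×10⁻⁶ × 170 = 0.00102.
1/(A₁E₁) + 1/(A₂E₂) = 1/(575×72×10³) + 1/(475×198×10³) = 3.479×10⁻⁸ N⁻¹.
So P = 0.00102 / 3.479×10⁻⁸ = 29.32 kN.
σ_{stainless steel} = P/A₂ = 29320/475 = 61.73 MPa, compressive.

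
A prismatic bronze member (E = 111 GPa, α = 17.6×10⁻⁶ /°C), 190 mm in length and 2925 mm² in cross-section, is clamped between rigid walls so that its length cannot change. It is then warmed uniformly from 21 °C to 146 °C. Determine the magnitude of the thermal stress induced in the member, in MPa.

σ ≈ 244 MPa (compressive)

The supports are rigid, so the total axial strain is zero. The restrained thermal strain is ε = αΔT = 17.6×10⁻⁶ × 125 = 2200×10⁻⁶.
σ = EαΔT = 111×10³ × 17.6×10⁻⁶ × 125 = 244.2 MPa (compressive; the member is trying to expand).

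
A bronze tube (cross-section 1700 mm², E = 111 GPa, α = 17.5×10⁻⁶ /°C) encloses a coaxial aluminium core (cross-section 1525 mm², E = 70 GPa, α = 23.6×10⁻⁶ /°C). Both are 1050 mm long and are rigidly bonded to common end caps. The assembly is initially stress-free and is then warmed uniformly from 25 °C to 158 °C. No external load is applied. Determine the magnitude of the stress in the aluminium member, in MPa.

σ ≈ 36.3 MPa (compressive)

Equilibrium of a rigid end plate with no external load gives equal and opposite internal forces ±P in the two members. Since α_{aluminium} > α_{bronze}, heating drives the aluminium into compression and the bronze into tension.
Compatibility of the two members (thermal + elastic change equal): (α₁ − α₂)ΔT = P·[1/(A₁E₁) + 1/(A₂E₂)].
|α₁ − α₂|·ΔT = 6.1×10⁻⁶ × 133 = 0.0008113.
1/(A₁E₁) + 1/(A₂E₂) = 1/(1700×111×10³) + 1/(1525×70×10³) = 1.467×10⁻⁸ N⁻¹.
P = 0.0008113 / 1.467×10⁻⁸ = 55310 N = 55.31 kN.
σ_{aluminium} = P/A₂ = 55310/1525 = 36.27 MPa, compressive.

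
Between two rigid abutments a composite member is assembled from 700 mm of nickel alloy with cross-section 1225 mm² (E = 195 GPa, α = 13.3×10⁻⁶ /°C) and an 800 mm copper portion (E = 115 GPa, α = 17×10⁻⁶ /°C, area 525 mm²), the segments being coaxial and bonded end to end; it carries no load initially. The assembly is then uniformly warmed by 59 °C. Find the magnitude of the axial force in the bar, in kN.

P ≈ 83.5 kN (compressive)

With the walls removed the bar would change length by δ_free = Σ αᵢΔT Lᵢ = 13.3×10⁻⁶×59×700 + 17×10⁻⁶×59×800 = 1.352 mm.
The rigid supports impose zero overall length change; the single axial force P common to all segments must satisfy P Σ Lᵢ/(AᵢEᵢ) = δ_free.
Σ Lᵢ/(AᵢEᵢ) = 700/(1225×195×10³) + 800/(525×115×10³) = 1.618×10⁻⁵ mm/N.
P = 1.352 / 1.618×10⁻⁵ = 83540 N = 83.54 kN, compressive.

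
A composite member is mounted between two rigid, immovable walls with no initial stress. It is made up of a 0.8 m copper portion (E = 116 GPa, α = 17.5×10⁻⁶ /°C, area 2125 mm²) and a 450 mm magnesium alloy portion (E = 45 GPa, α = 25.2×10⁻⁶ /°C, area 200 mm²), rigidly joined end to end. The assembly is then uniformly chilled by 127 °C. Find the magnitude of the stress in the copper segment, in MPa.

σ ≈ 28.4 MPa (tensile)

Free thermal contraction of the whole bar: Σ αᵢΔT Lᵢ = 17.5×10⁻⁶×127×800 + 25.2×10⁻⁶×127×450 = 3.218 mm.
The walls prevent any net length change, so an axial force P (same in every segment) develops. Compatibility: P · Σ Lᵢ/(AᵢEᵢ) = δ_free.
The series flexibility is Σ Lᵢ/(AᵢEᵢ) = 800/(2125×116×10³) + 450/(200×45×10³) = 5.325×10⁻⁵ mm/N.
P = 3.218 / 5.325×10⁻⁵ = 60440 N = 60.44 kN, tensile.
σ_{copper} = P / A = 60440 / 2125 = 28.44 MPa.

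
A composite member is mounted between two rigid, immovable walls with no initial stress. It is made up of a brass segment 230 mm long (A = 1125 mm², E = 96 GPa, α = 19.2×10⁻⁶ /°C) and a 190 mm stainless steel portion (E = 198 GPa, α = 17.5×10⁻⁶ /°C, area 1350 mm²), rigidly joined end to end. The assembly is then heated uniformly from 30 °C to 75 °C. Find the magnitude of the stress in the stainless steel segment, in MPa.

σ ≈ 90.8 MPa (compressive)

If the supports were absent, the total length change would be Σ αᵢΔT Lᵢ = 19.2×10⁻⁶×45×230 + 17.5×10⁻⁶×45×190 = 0.3483 mm.
The walls prevent any net length change, so an axial force P (same in every segment) develops. Compatibility: P · Σ Lᵢ/(AᵢEᵢ) = δ_free.
Σ Lᵢ/(AᵢEᵢ) = 230/(1125×96×10³) + 190/(1350×198×10³) = 2.84×10⁻⁶ mm/N.
P = 0.3483 / 2.84×10⁻⁶ = 122600 N = 122.6 kN, compressive.
σ_{stainless steel} = P / A = 122600 / 1350 = 90.84 MPa.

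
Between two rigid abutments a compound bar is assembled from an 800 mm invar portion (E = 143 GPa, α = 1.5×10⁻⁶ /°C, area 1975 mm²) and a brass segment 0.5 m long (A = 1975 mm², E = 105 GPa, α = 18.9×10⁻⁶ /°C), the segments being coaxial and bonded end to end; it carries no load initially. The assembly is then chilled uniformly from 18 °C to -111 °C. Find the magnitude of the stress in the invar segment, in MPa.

σ ≈ 133 MPa (tensile)

If the supports were absent, the total length change would be Σ αᵢΔT Lᵢ = 1.5×10⁻⁶×129×800 + 18.9×10⁻⁶×129×500 = 1.374 mm.
Since the ends are fixed, an axial force P builds up, equal in every segment, with P · Σ Lᵢ/(AᵢEᵢ) = δ_free.
The series flexibility is Σ Lᵢ/(AᵢEᵢ) = 800/(1975×143×10³) + 500/(1975×105×10³) = 5.244×10⁻⁶ mm/N.
P = 1.374 / 5.244×10⁻⁶ = 262000 N = 262 kN, tensile.
σ_{invar} = P / A = 262000 / 1975 = 132.7 MPa.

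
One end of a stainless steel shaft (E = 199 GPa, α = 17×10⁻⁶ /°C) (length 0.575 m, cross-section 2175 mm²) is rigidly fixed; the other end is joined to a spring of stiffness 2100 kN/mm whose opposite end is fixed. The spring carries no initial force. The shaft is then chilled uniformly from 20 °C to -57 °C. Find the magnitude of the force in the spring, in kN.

If the spring were absent the shaft would shorten by αΔT L = 17×10⁻⁶ × 77 × 575 = 0.7527 mm.
Let P be the tensile force in the spring. The shaft extends elastically by PL/(AE) and the spring stretches by P/k; together these equal δ_free.
P [ L/(AE) + 1/k ] = δ_free → P [ 575/(2175×199×10³) + 1/(2100×10³) ] = 0.7527.
P = 0.7527 / 1.805×10⁻⁶ = 417100 N.

P ≈ 417 kN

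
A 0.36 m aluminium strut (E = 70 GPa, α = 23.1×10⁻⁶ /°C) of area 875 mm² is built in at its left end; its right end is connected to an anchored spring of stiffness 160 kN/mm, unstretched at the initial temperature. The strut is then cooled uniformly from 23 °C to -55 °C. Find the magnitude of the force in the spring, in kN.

P ≈ 53.5 kN

The unrestrained thermal change is αΔT L = 23.1×10⁻⁶ × 78 × 360 = 0.6486 mm.
Let P be the tensile force in the spring. The strut extends elastically by PL/(AE) and the spring stretches by P/k; together these equal δ_free.
P [ L/(AE) + 1/k ] = δ_free → P [ 360/(875×70×10³) + 1/(160×10³) ] = 0.6486.
P = 0.6486 / 1.213×10⁻⁵ = 53490 N.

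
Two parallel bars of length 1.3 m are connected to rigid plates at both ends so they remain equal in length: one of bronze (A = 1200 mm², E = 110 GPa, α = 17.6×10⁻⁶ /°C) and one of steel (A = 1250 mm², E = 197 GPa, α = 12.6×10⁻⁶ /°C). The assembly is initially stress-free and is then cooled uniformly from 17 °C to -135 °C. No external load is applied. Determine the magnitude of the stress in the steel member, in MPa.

σ ≈ 52.2 MPa (compressive)

Both members must finish at the same length. With the larger α, the bronze tends to over-contract; the plates restrain it, putting the bronze in tension and the steel in compression. With no external load the two internal forces are equal and opposite, magnitude P.
Compatibility of the two members (thermal + elastic change equal): (α₁ − α₂)ΔT = P·[1/(A₁E₁) + 1/(A₂E₂)].
|α₁ − α₂|·ΔT = 5×10⁻⁶ × 152 = 0.00076.
1/(A₁E₁) + 1/(A₂E₂) = 1/(1200×110×10³) + 1/(1250×197×10³) = 1.164×10⁻⁸ N⁻¹.
So P = 0.00076 / 1.164×10⁻⁸ = 65.31 kN.
σ_{steel} = P/A₂ = 65310/1250 = 52.25 MPa, compressive.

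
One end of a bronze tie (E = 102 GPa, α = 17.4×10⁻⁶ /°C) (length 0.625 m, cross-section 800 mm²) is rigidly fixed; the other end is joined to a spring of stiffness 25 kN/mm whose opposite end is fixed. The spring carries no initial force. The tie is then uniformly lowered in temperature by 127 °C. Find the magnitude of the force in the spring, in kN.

P ≈ 29 kN

Free thermal contraction: δ_free = αΔT L = 17.4×10⁻⁶ × 127 × 625 = 1.381 mm.
Let P be the tensile force in the spring. The tie extends elastically by PL/(AE) and the spring stretches by P/k; together these equal δ_free.
So P = δ_free / [L/(AE) + 1/k] = 1.381 / [ 625/(800×102×10³) + 1/(25×10³) ].
P = 1.381 / 4.766×10⁻⁵ = 28980 N.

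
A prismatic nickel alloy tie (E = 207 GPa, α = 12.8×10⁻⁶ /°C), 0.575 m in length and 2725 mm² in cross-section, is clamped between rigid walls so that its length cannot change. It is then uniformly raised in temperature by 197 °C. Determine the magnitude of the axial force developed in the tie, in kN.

P ≈ 1420 kN (compressive)

With zero net strain, σ = E·αΔT = 207 GPa × 12.8×10⁻⁶ × 197 = 522 MPa.
P = AEαΔT = 2725 × 207×10³ × 12.8×10⁻⁶ × 197 = 1422 kN (compressive).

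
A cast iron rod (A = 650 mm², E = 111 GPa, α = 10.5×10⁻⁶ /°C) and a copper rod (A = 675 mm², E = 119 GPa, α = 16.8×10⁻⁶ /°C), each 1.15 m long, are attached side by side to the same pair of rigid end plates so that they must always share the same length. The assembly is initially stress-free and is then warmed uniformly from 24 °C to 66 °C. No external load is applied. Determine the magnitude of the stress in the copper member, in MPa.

σ ≈ 14.9 MPa (compressive)

Both members must finish at the same length. With the larger α, the copper tends to over-expand; the plates restrain it, putting the copper in compression and the cast iron in tension. With no external load the two internal forces are equal and opposite, magnitude P.
Equating the net (thermal + elastic) strains gives |α₁ − α₂|·ΔT = P·[1/(A₁E₁) + 1/(A₂E₂)].
|α₁ − α₂|·ΔT = 6.3×10⁻⁶ × 42 = 0.0002646.
1/(A₁E₁) + 1/(A₂E₂) = 1/(650×111×10³) + 1/(675×119×10³) = 2.631×10⁻⁸ N⁻¹.
P = 0.0002646 / 2.631×10⁻⁸ = 10060 N = 10.06 kN.
σ_{copper} = P/A₂ = 10060/675 = 14.9 MPa, compressive.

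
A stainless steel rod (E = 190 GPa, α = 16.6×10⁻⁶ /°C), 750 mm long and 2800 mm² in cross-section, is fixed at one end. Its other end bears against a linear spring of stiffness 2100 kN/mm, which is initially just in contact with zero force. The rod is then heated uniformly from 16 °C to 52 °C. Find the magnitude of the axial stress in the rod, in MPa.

σ ≈ 84.9 MPa (compressive)

The unrestrained thermal change is αΔT L = 16.6×10⁻⁶ × 36 × 750 = 0.4482 mm.
Let P be the compressive force at the spring. The rod shortens elastically by PL/(AE) and the spring compresses by P/k; together these equal δ_free.
So P = δ_free / [L/(AE) + 1/k] = 0.4482 / [ 750/(2800×190×10³) + 1/(2100×10³) ].
P = 0.4482 / 1.886×10⁻⁶ = 237700 N.
σ = P/A = 237700/2800 = 84.88 MPa.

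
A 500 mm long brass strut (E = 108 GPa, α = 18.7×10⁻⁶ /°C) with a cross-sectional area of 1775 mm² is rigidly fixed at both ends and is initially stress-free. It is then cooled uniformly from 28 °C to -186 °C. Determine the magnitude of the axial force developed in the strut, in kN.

With zero net strain, σ = E·αΔT = 108 GPa × 18.7×10⁻⁶ × 214 = 432.2 MPa.
P = AEαΔT = 1775 × 108×10³ × 18.7×10⁻⁶ × 214 = 767.1 kN (tensile).

P ≈ 767 kN (tensile)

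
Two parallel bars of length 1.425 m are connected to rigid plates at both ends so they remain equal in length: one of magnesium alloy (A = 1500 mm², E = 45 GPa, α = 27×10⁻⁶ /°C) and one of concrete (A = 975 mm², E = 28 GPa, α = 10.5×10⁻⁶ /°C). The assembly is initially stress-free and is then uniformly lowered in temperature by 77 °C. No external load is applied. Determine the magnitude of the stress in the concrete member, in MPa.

The magnesium alloy has the larger α, so on cooling it would change length more than the concrete if both were free. The rigid plates force a common final length, so the magnesium alloy is put into tension and the concrete into compression, with equal and opposite forces P (no external load).
Equating the net (thermal + elastic) strains gives |α₁ − α₂|·ΔT = P·[1/(A₁E₁) + 1/(A₂E₂)].
|α₁ − α₂|·ΔT = 16.5×10⁻⁶ × 77 = 0.00127.
1/(A₁E₁) + 1/(A₂E₂) = 1/(1500×45×10³) + 1/(975×28×10³) = 5.144×10⁻⁸ N⁻¹.
So P = 0.00127 / 5.144×10⁻⁸ = 24.7 kN.
σ_{concrete} = P/A₂ = 24700/975 = 25.33 MPa, compressive.

σ ≈ 25.3 MPa (compressive)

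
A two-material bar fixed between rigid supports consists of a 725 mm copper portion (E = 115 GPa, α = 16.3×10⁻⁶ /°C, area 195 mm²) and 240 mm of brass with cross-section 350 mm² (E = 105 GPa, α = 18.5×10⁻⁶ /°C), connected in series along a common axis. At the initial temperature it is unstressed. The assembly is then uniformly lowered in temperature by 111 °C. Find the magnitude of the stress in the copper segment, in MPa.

σ ≈ 238 MPa (tensile)

If the supports were absent, the total length change would be Σ αᵢΔT Lᵢ = 16.3×10⁻⁶×111×725 + 18.5×10⁻⁶×111×240 = 1.805 mm.
Since the ends are fixed, an axial force P builds up, equal in every segment, with P · Σ Lᵢ/(AᵢEᵢ) = δ_free.
The series flexibility is Σ Lᵢ/(AᵢEᵢ) = 725/(195×115×10³) + 240/(350×105×10³) = 3.886×10⁻⁵ mm/N.
P = 1.805 / 3.886×10⁻⁵ = 46440 N = 46.44 kN, tensile.
σ_{copper} = P / A = 46440 / 195 = 238.1 MPa.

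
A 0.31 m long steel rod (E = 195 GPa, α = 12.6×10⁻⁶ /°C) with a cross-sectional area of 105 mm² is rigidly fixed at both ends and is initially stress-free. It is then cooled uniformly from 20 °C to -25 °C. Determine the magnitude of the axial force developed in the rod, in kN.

With zero net strain, σ = E·αΔT = 195 GPa × 12.6×10⁻⁶ × 45 = 110.6 MPa.
P = AEαΔT = 105 × 195×10³ × 12.6×10⁻⁶ × 45 = 11.61 kN (tensile).

P ≈ 11.6 kN (tensile)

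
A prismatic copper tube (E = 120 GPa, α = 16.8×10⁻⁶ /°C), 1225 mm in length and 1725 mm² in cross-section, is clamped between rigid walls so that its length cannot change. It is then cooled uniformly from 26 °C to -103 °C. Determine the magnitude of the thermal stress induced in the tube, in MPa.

The supports are rigid, so the total axial strain is zero. The restrained thermal strain is ε = αΔT = 16.8×10⁻⁶ × 129 = 2167.2×10⁻⁶.
σ = EαΔT = 120×10³ × 16.8×10⁻⁶ × 129 = 260.1 MPa (tensile; the tube is trying to contract).

σ ≈ 260 MPa (tensile)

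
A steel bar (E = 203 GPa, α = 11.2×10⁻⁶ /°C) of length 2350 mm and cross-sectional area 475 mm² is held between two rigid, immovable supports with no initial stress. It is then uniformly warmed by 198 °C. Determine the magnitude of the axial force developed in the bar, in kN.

The ends cannot move, so σ = EαΔT = 203×10³ × 11.2×10⁻⁶ × 198 = 450.2 MPa.
Then P = σA = 450.2 × 475 mm² = 213.8 kN, compressive.

P ≈ 214 kN (compressive)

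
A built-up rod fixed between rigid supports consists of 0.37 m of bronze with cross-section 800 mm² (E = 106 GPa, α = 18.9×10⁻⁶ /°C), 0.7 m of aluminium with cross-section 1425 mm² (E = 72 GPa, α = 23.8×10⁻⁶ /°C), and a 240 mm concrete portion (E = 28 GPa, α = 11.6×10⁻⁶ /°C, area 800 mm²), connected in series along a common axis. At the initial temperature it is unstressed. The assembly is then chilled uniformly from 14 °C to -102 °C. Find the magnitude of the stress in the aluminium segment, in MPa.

σ ≈ 98.3 MPa (tensile)

If the supports were absent, the total length change would be Σ αᵢΔT Lᵢ = 18.9×10⁻⁶×116×370 + 23.8×10⁻⁶×116×700 + 11.6×10⁻⁶×116×240 = 3.067 mm.
The rigid supports impose zero overall length change; the single axial force P common to all segments must satisfy P Σ Lᵢ/(AᵢEᵢ) = δ_free.
The series flexibility is Σ Lᵢ/(AᵢEᵢ) = 370/(800×106×10³) + 700/(1425×72×10³) + 240/(800×28×10³) = 2.19×10⁻⁵ mm/N.
P = 3.067 / 2.19×10⁻⁵ = 140000 N = 140 kN, tensile.
σ_{aluminium} = P / A = 140000 / 1425 = 98.27 MPa.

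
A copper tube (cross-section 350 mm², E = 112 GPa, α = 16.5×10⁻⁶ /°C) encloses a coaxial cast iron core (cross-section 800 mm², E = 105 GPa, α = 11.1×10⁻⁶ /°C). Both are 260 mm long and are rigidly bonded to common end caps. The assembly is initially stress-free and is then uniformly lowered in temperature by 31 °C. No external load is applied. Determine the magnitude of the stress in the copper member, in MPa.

σ ≈ 12.8 MPa (tensile)

Both members must finish at the same length. With the larger α, the copper tends to over-contract; the plates restrain it, putting the copper in tension and the cast iron in compression. With no external load the two internal forces are equal and opposite, magnitude P.
Equating the net (thermal + elastic) strains gives |α₁ − α₂|·ΔT = P·[1/(A₁E₁) + 1/(A₂E₂)].
|α₁ − α₂|·ΔT = 5.4×10⁻⁶ × 31 = 0.0001674.
1/(A₁E₁) + 1/(A₂E₂) = 1/(350×112×10³) + 1/(800×105×10³) = 3.741×10⁻⁸ N⁻¹.
So P = 0.0001674 / 3.741×10⁻⁸ = 4.474 kN.
σ_{copper} = P/A₁ = 4474/350 = 12.78 MPa, tensile.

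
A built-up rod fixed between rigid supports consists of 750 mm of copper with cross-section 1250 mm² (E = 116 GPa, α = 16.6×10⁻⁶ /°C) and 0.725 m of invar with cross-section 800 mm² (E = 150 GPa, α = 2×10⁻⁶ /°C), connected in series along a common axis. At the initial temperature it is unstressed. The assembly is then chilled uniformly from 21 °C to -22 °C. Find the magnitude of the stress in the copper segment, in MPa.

Free thermal contraction of the whole bar: Σ αᵢΔT Lᵢ = 16.6×10⁻⁶×43×750 + 2×10⁻⁶×43×725 = 0.5977 mm.
Since the ends are fixed, an axial force P builds up, equal in every segment, with P · Σ Lᵢ/(AᵢEᵢ) = δ_free.
The series flexibility is Σ Lᵢ/(AᵢEᵢ) = 750/(1250×116×10³) + 725/(800×150×10³) = 1.121×10⁻⁵ mm/N.
Hence P = δ_free / Σ(L/AE) = 0.5977/1.121×10⁻⁵ = 53.3 kN (tensile).
σ_{copper} = P / A = 53300 / 1250 = 42.64 MPa.

σ ≈ 42.6 MPa (tensile)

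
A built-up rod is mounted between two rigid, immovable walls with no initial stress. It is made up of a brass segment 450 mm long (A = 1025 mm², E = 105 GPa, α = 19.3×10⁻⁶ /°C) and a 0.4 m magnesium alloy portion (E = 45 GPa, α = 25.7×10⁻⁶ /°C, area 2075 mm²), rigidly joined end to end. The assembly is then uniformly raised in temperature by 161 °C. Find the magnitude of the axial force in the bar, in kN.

If the supports were absent, the total length change would be Σ αᵢΔT Lᵢ = 19.3×10⁻⁶×161×450 + 25.7×10⁻⁶×161×400 = 3.053 mm.
The walls prevent any net length change, so an axial force P (same in every segment) develops. Compatibility: P · Σ Lᵢ/(AᵢEᵢ) = δ_free.
Σ Lᵢ/(AᵢEᵢ) = 450/(1025×105×10³) + 400/(2075×45×10³) = 8.465×10⁻⁶ mm/N.
So P = 3.053 / 8.465×10⁻⁶ = 360.7 kN, compressive.

P ≈ 361 kN (compressive)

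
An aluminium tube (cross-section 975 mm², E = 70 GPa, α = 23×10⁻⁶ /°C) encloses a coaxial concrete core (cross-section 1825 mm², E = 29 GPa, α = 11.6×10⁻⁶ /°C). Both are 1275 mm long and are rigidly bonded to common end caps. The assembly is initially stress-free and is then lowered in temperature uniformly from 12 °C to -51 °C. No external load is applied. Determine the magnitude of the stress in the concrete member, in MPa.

The aluminium has the larger α, so on cooling it would change length more than the concrete if both were free. The rigid plates force a common final length, so the aluminium is put into tension and the concrete into compression, with equal and opposite forces P (no external load).
Equating the net (thermal + elastic) strains gives |α₁ − α₂|·ΔT = P·[1/(A₁E₁) + 1/(A₂E₂)].
|α₁ − α₂|·ΔT = 11.4×10⁻⁶ × 63 = 0.0007182.
1/(A₁E₁) + 1/(A₂E₂) = 1/(975×70×10³) + 1/(1825×29×10³) = 3.355×10⁻⁸ N⁻¹.
P = 0.0007182 / 3.355×10⁻⁸ = 21410 N = 21.41 kN.
σ_{concrete} = P/A₂ = 21410/1825 = 11.73 MPa, compressive.

σ ≈ 11.7 MPa (compressive)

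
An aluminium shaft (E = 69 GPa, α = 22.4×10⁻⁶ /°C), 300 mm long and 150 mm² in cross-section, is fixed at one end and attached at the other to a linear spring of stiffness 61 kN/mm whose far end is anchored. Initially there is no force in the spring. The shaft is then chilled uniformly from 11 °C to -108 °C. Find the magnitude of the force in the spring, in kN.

P ≈ 17.6 kN

Free thermal contraction: δ_free = αΔT L = 22.4×10⁻⁶ × 119 × 300 = 0.7997 mm.
Let P be the tensile force in the spring. The shaft extends elastically by PL/(AE) and the spring stretches by P/k; together these equal δ_free.
So P = δ_free / [L/(AE) + 1/k] = 0.7997 / [ 300/(150×69×10³) + 1/(61×10³) ].
P = 0.7997 / 4.538×10⁻⁵ = 17620 N.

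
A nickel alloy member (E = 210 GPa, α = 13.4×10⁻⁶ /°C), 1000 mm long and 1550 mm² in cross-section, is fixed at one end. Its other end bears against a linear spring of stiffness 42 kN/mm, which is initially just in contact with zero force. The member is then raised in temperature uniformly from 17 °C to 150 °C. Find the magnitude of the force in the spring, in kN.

The unrestrained thermal change is αΔT L = 13.4×10⁻⁶ × 133 × 1000 = 1.782 mm.
With a force P in the spring, the elastic change of the member is PL/(AE) and that of the spring is P/k; compatibility requires their sum to equal δ_free.
P [ L/(AE) + 1/k ] = δ_free → P [ 1000/(1550×210×10³) + 1/(42×10³) ] = 1.782.
P = 1.782 / 2.688×10⁻⁵ = 66300 N.

P ≈ 66.3 kN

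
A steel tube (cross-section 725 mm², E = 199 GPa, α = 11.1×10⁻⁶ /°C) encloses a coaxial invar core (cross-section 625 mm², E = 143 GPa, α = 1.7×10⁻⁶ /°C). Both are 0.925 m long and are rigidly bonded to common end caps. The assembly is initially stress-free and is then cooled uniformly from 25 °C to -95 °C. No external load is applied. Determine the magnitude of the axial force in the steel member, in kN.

Equilibrium of a rigid end plate with no external load gives equal and opposite internal forces ±P in the two members. Since α_{steel} > α_{invar}, cooling drives the steel into tension and the invar into compression.
Compatibility of the two members (thermal + elastic change equal): (α₁ − α₂)ΔT = P·[1/(A₁E₁) + 1/(A₂E₂)].
|α₁ − α₂|·ΔT = 9.4×10⁻⁶ × 120 = 0.001128.
1/(A₁E₁) + 1/(A₂E₂) = 1/(725×199×10³) + 1/(625×143×10³) = 1.812×10⁻⁸ N⁻¹.
P = 0.001128 / 1.812×10⁻⁸ = 62250 N = 62.25 kN.

P ≈ 62.3 kN (tensile in the steel)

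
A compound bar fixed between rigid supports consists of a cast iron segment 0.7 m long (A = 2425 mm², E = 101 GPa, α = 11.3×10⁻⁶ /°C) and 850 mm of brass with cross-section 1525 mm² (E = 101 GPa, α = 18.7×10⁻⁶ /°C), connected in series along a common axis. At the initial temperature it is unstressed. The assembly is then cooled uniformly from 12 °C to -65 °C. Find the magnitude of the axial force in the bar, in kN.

Free thermal contraction of the whole bar: Σ αᵢΔT Lᵢ = 11.3×10⁻⁶×77×700 + 18.7×10⁻⁶×77×850 = 1.833 mm.
The walls prevent any net length change, so an axial force P (same in every segment) develops. Compatibility: P · Σ Lᵢ/(AᵢEᵢ) = δ_free.
The series flexibility is Σ Lᵢ/(AᵢEᵢ) = 700/(2425×101×10³) + 850/(1525×101×10³) = 8.377×10⁻⁶ mm/N.
Hence P = δ_free / Σ(L/AE) = 1.833/8.377×10⁻⁶ = 218.8 kN (tensile).

P ≈ 219 kN (tensile)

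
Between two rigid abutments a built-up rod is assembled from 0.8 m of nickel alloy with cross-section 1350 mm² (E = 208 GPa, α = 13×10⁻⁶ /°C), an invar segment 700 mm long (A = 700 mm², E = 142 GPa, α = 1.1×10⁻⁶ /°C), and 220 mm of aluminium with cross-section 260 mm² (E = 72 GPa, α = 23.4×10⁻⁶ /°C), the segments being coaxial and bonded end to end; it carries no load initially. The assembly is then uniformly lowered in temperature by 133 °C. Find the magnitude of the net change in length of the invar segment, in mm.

With the walls removed the bar would change length by δ_free = Σ αᵢΔT Lᵢ = 13×10⁻⁶×133×800 + 1.1×10⁻⁶×133×700 + 23.4×10⁻⁶×133×220 = 2.17 mm.
The rigid supports impose zero overall length change; the single axial force P common to all segments must satisfy P Σ Lᵢ/(AᵢEᵢ) = δ_free.
The series flexibility is Σ Lᵢ/(AᵢEᵢ) = 800/(1350×208×10³) + 700/(700×142×10³) + 220/(260×72×10³) = 2.164×10⁻⁵ mm/N.
Hence P = δ_free / Σ(L/AE) = 2.17/2.164×10⁻⁵ = 100.3 kN (tensile).
For the invar segment, free thermal change = 1.1×10⁻⁶×133×700 = 0.1024 mm and elastic change from P = 100300×700/(700×142×10³) = 0.7062 mm; these oppose, so the net change is 0.604 mm (segment lengthens).

|ΔL| ≈ 0.604 mm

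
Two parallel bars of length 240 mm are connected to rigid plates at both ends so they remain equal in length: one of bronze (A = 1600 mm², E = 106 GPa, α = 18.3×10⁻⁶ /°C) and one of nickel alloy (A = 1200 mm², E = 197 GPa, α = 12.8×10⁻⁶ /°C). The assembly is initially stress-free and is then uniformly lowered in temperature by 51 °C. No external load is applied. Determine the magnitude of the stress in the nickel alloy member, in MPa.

The bronze has the larger α, so on cooling it would change length more than the nickel alloy if both were free. The rigid plates force a common final length, so the bronze is put into tension and the nickel alloy into compression, with equal and opposite forces P (no external load).
Setting the final lengths equal and cancelling L: (α₁ − α₂)ΔT = P/(A₁E₁) + P/(A₂E₂).
|α₁ − α₂|·ΔT = 5.5×10⁻⁶ × 51 = 0.0002805.
1/(A₁E₁) + 1/(A₂E₂) = 1/(1600×106×10³) + 1/(1200×197×10³) = 1.013×10⁻⁸ N⁻¹.
So P = 0.0002805 / 1.013×10⁻⁸ = 27.7 kN.
σ_{nickel alloy} = P/A₂ = 27700/1200 = 23.08 MPa, compressive.

σ ≈ 23.1 MPa (compressive)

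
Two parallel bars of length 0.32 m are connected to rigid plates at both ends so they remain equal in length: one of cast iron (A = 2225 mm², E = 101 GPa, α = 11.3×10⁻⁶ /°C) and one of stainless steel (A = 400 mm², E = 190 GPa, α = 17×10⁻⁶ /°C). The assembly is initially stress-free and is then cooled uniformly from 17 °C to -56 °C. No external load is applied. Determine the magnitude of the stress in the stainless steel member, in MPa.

σ ≈ 59.1 MPa (tensile)

The stainless steel has the larger α, so on cooling it would change length more than the cast iron if both were free. The rigid plates force a common final length, so the stainless steel is put into tension and the cast iron into compression, with equal and opposite forces P (no external load).
Compatibility of the two members (thermal + elastic change equal): (α₁ − α₂)ΔT = P·[1/(A₁E₁) + 1/(A₂E₂)].
|α₁ − α₂|·ΔT = 5.7×10⁻⁶ × 73 = 0.0004161.
1/(A₁E₁) + 1/(A₂E₂) = 1/(2225×101×10³) + 1/(400×190×10³) = 1.761×10⁻⁸ N⁻¹.
So P = 0.0004161 / 1.761×10⁻⁸ = 23.63 kN.
σ_{stainless steel} = P/A₂ = 23630/400 = 59.08 MPa, tensile.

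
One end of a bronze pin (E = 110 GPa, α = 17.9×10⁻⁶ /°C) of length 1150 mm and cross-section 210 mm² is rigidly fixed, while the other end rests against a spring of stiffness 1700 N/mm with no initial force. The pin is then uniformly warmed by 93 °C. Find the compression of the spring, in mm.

δ ≈ 1.77 mm

Free thermal expansion: δ_free = αΔT L = 17.9×10⁻⁶ × 93 × 1150 = 1.914 mm.
Let P be the compressive force at the spring. The pin shortens elastically by PL/(AE) and the spring compresses by P/k; together these equal δ_free.
P [ L/(AE) + 1/k ] = δ_free → P [ 1150/(210×110×10³) + 1/(1700) ] = 1.914.
P = 1.914 / 0.000638 = 3001 N.
Spring compression = P/k = 3001/(1700) = 1.765 mm.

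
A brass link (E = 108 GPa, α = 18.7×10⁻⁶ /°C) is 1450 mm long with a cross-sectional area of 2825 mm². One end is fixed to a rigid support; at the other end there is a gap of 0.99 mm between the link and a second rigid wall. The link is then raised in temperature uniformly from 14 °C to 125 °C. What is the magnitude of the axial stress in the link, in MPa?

Free thermal elongation = αΔT L = 18.7×10⁻⁶ × 111 × 1450 = 3.01 mm.
This exceeds the 0.99 mm gap, so the wall pushes back. The portion of expansion that must be recovered elastically is δ_free − gap = 3.01 − 0.99 = 2.02 mm.
Compatibility: PL/(AE) = 2.02 mm, so σ = P/A = E × (2.02/1450) = 150.4 MPa.

σ ≈ 150 MPa (compressive)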